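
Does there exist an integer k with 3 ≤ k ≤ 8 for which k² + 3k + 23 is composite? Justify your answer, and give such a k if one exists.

k = 7

At k = 7: 7² + 3·7 + 23 = 93 = 3·31, which is composite.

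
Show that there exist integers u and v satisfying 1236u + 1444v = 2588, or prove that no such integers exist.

u = 175, v = -148

Since gcd(1236, 1444) = 4 and 2588 = 4·647, Bézout's identity guarantees a solution.
Dividing through by 4 reduces the equation to 309u + 361v = 647.
Euclidean algorithm: 361 = 1·309 + 52, 309 = 5·52 + 49, 52 = 1·49 + 3, 49 = 16·3 + 1, 3 = 3·1 + 0.
Unwinding: 1 = 49 − 16·3 = 49 − 16·(52 − 1·49) = −16·52 + 17·49 = −16·52 + 17·(309 − 5·52) = 17·309 − 101·52 = 17·309 − 101·(361 − 1·309) = −101·361 + 118·309, i.e. 309·118 + 361·(-101) = 1.
Times 647: 309·76346 + 361·(-65347) = 647, so (76346, -65347) solves it.
Subtracting 211·361 from u and adding 211·309 to v gives the tidier solution (175, -148).
Indeed 1236·175 + 1444·(-148) = 216300 − 213712 = 2588.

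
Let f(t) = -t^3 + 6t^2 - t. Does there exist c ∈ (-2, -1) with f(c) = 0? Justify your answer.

f has no root in that interval.

f(-2) = 34 and f(-1) = 8, both positive, so a sign-change argument is unavailable; we show f keeps this sign on the whole interval.
Substitute t = -1 − u, where 0 < u < 1 on the interval. Expanding, f(-1 − u) = u^3 + 9u^2 + 16u + 8.
The nonzero coefficients here are all positive, so for u > 0 every term is positive (or zero), and the constant term 8 is strictly positive.
Therefore f(t) > 0 throughout (-2, -1), and f has no zero there.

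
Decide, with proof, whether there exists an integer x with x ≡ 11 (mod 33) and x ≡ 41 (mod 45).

Here gcd(33, 45) = 3, and both 11 and 41 leave remainder 2 mod 3, so the system is consistent.
List candidates x ≡ 11 (mod 33): 11, 44, 77, 110, 143, 176. Modulo 45 these are 11, 44, 32, 20, 8, 41; 176 gives 41 as required.
Indeed 176 ≡ 11 (mod 33) and 176 ≡ 41 (mod 45).

x = 176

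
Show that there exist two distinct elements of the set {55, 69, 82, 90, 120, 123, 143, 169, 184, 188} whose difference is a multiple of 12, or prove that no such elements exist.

Two integers differ by a multiple of 12 exactly when they have the same residue mod 12. The residues are 55↦7, 69↦9, 82↦10, 90↦6, 120↦0, 123↦3, 143↦11, 169↦1, 184↦4, 188↦8.
No residue repeats among the 10 elements, so no pair has difference ≡ 0 (mod 12).

No such pair exists.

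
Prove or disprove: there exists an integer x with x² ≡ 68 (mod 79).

No such integer exists.

79 is prime, so by Euler's criterion 68 is a square mod 79 iff 68^((79−1)/2) = 68^39 ≡ 1 (mod 79).
Repeated squaring mod 79: 68^2 = 4624 ≡ 42; 68^4 ≡ 42² = 1764 ≡ 26; 68^8 ≡ 26² = 676 ≡ 44; 68^16 ≡ 44² = 1936 ≡ 40; 68^32 ≡ 40² = 1600 ≡ 20.
Since 39 = 32 + 4 + 2 + 1, 68^39 ≡ 20 · 26 · 42 · 68; multiplying out mod 79: 20·26 = 520 ≡ 46, then 46·42 = 1932 ≡ 36, then 36·68 = 2448 ≡ 78. Thus 68^39 ≡ 78 ≡ −1 (mod 79).
The value −1 means 68 is a non-residue modulo 79, so x² ≡ 68 (mod 79) is impossible.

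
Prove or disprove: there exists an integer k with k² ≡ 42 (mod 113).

113 is prime, so by Euler's criterion 42 is a square mod 113 iff 42^((113−1)/2) = 42^56 ≡ 1 (mod 113).
Squaring successively (mod 113): 42^2 = 1764 ≡ 69; 42^4 ≡ 69² = 4761 ≡ 15; 42^8 ≡ 15² = 225 ≡ 112; 42^16 ≡ 112² = 12544 ≡ 1; 42^32 ≡ 1² = 1 ≡ 1.
Since 56 = 32 + 16 + 8, 42^56 ≡ 1 · 1 · 112; multiplying out mod 113: 1·1 = 1 ≡ 1, then 1·112 = 112 ≡ 112. Thus 42^56 ≡ 112 ≡ −1 (mod 113).
The value −1 means 42 is a non-residue modulo 113, so k² ≡ 42 (mod 113) is impossible.

There is no such integer.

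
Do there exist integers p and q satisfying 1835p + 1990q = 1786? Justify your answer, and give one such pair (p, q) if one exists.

Both 1835 and 1990 are divisible by gcd(1835, 1990) = 5, hence so is any combination 1835p + 1990q.
But 1786 is not a multiple of 5 (it leaves remainder 1).
Therefore 1835p + 1990q = 1786 has no solution in integers.

No such integers exist.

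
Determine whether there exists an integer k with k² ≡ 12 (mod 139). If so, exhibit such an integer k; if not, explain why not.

Apply Euler's criterion with the prime 139: 12 is a quadratic residue iff 12^69 ≡ 1 (mod 139), and a non-residue iff it is ≡ −1.
Repeated squaring mod 139: 12^2 = 144 ≡ 5; 12^4 ≡ 5² = 25 ≡ 25; 12^8 ≡ 25² = 625 ≡ 69; 12^16 ≡ 69² = 4761 ≡ 35; 12^32 ≡ 35² = 1225 ≡ 113; 12^64 ≡ 113² = 12769 ≡ 120.
Since 69 = 64 + 4 + 1, 12^69 ≡ 120 · 25 · 12; multiplying out mod 139: 120·25 = 3000 ≡ 81, then 81·12 = 972 ≡ 138. Thus 12^69 ≡ 138 ≡ −1 (mod 139).
The value −1 means 12 is a non-residue modulo 139, so k² ≡ 12 (mod 139) is impossible.

No, no such integer exists.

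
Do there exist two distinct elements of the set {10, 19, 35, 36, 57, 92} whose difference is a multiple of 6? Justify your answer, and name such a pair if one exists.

There is no such pair.

Reduce each element modulo 6: 10↦4, 19↦1, 35↦5, 36↦0, 57↦3, 92↦2.
All 6 residues are distinct, so no two elements differ by a multiple of 6.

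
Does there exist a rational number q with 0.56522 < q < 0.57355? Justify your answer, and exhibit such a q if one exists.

q = 4/7

Scale by 7: the interval becomes (3.95654, 4.01485), which contains the integer 4.
So q = 4/7 works: it is a ratio of integers, and dividing 7·0.56522 < 4 < 7·0.57355 through by 7 gives 0.56522 < 4/7 < 0.57355.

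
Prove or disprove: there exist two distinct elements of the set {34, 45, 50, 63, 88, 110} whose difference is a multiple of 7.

Two integers differ by a multiple of 7 exactly when they have the same residue mod 7. The residues are 34↦6, 45↦3, 50↦1, 63↦0, 88↦4, 110↦5.
All 6 residues are distinct, so no two elements differ by a multiple of 7.

No, no such pair exists.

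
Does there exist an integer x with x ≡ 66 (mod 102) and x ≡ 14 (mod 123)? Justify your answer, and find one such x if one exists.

Reduce both congruences modulo 3, which divides 102 and 123: they say x ≡ 66 (mod 3) and x ≡ 14 (mod 3).
However 66 ≡ 0 and 14 ≡ 2 (mod 3), and 0 ≠ 2.
Hence the system has no solution.

No, no such integer exists.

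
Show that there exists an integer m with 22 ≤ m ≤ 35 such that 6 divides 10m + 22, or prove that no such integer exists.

Try m = 23: 10·23 + 22 = 252 = 42·6, which is divisible by 6.

m = 23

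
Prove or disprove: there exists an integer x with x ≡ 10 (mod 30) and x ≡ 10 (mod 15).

Here gcd(30, 15) = 15, and both 10 and 10 leave remainder 10 mod 15, so the system is consistent.
In fact x = 10 itself already satisfies 10 mod 15 = 10.
Check: 10 mod 30 = 10, 10 mod 15 = 10. ✓

x = 10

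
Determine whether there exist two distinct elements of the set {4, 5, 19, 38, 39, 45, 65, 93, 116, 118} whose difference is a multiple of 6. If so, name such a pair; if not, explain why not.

The pair (4, 118) works.

4 mod 6 = 4 and 118 mod 6 = 4, so 118 − 4 = 114 = 19·6.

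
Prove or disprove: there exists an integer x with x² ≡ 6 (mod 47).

Take x = 10. Then 10² = 100 = 2·47 + 6, so 10² ≡ 6 (mod 47).

x = 10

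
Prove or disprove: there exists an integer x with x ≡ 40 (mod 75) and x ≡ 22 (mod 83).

x = 1765

The moduli 75 and 83 are coprime, so by the Chinese Remainder Theorem a unique solution modulo 6225 exists.
Any solution of the first congruence is x = 40 + 75t; substituting into the second, 75t ≡ 22 − 40 ≡ 65 (mod 83).
To invert 75 modulo 83: 83 = 1·75 + 8, 75 = 9·8 + 3, 8 = 2·3 + 2, 3 = 1·2 + 1, 2 = 2·1 + 0, and unwinding, 1 = 3 − 1·2 = 3 − (8 − 2·3) = −8 + 3·3 = −8 + 3·(75 − 9·8) = 3·75 − 28·8 = 3·75 − 28·(83 − 1·75) = −28·83 + 31·75. Thus 75⁻¹ ≡ 31 (mod 83).
Therefore t ≡ 31·65 = 2015 ≡ 23 (mod 83).
With t = 23: x = 40 + 75·23 = 1765.
Verify: 1765 = 23·75 + 40 and 1765 = 21·83 + 22. ✓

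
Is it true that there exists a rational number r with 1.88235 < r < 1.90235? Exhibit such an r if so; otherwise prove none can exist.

Look for a denominator N such that an integer falls strictly between N·1.88235 and N·1.90235. N = 9 works: 9·1.88235 = 16.94115 < 17 < 17.12115 = 9·1.90235.
Hence 17/9 is a rational number with 1.88235 < 17/9 < 1.90235.

r = 17/9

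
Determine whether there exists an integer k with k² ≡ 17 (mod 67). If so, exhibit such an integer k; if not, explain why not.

Take k = 34. Then 34² = 1156 = 17·67 + 17, so 34² ≡ 17 (mod 67).

k = 34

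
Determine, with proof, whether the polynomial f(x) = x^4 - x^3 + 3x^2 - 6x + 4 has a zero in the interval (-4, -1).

No.

The endpoint values f(-4) = 396 and f(-1) = 15 are both positive. Claim: f(x) > 0 for every x in (-4, -1).
Substitute x = -1 − u, where 0 < u < 3 on the interval. Expanding, f(-1 − u) = u^4 + 5u^3 + 12u^2 + 19u + 15.
All 5 nonzero coefficients of this polynomial in u are positive; hence for u > 0 the value is a sum of positive terms (the constant 15 among them).
Therefore f(x) > 0 throughout (-4, -1), and f has no zero there.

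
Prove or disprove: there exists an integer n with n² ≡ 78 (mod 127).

Apply Euler's criterion with the prime 127: 78 is a quadratic residue iff 78^63 ≡ 1 (mod 127), and a non-residue iff it is ≡ −1.
Repeated squaring mod 127: 78^2 = 6084 ≡ 115; 78^4 ≡ 115² = 13225 ≡ 17; 78^8 ≡ 17² = 289 ≡ 35; 78^16 ≡ 35² = 1225 ≡ 82; 78^32 ≡ 82² = 6724 ≡ 120.
Since 63 = 32 + 16 + 8 + 4 + 2 + 1, 78^63 ≡ 120 · 82 · 35 · 17 · 115 · 78; multiplying out mod 127: 120·82 = 9840 ≡ 61, then 61·35 = 2135 ≡ 103, then 103·17 = 1751 ≡ 100, then 100·115 = 11500 ≡ 70, then 70·78 = 5460 ≡ 126. Thus 78^63 ≡ 126 ≡ −1 (mod 127).
The value −1 means 78 is a non-residue modulo 127, so n² ≡ 78 (mod 127) is impossible.

There is no such integer.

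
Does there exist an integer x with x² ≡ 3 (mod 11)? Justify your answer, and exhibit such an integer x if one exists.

x = 6

Take x = 6. Then 6² = 36 = 3·11 + 3, so 6² ≡ 3 (mod 11).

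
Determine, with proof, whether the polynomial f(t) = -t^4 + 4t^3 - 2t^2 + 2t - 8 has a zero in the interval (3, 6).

Yes, f has a root in the interval.

f(3) = 7 and f(6) = -500, which have opposite signs.
f is continuous everywhere (it is a polynomial), in particular on [3, 6].
By the Intermediate Value Theorem, f takes the value 0 somewhere in the open interval.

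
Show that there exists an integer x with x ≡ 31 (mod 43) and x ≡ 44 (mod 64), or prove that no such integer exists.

gcd(43, 64) = 1, so the Chinese Remainder Theorem guarantees exactly one residue class mod 2752 satisfying both.
Write x = 31 + 43t and require 31 + 43t ≡ 44 (mod 64), i.e. 43t ≡ 13 (mod 64).
To invert 43 modulo 64: 64 = 1·43 + 21, 43 = 2·21 + 1, 21 = 21·1 + 0, and unwinding, 1 = 43 − 2·21 = 43 − 2·(64 − 1·43) = −2·64 + 3·43. Thus 43⁻¹ ≡ 3 (mod 64).
Multiplying by 3: t ≡ 3·13 = 39 (mod 64).
With t = 39: x = 31 + 43·39 = 1708.
Verify: 1708 = 39·43 + 31 and 1708 = 26·64 + 44. ✓

x = 1708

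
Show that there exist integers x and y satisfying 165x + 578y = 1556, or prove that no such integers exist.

x = 90, y = -23

Since gcd(165, 578) = 1, every integer is an integer combination of 165 and 578.
Dividing repeatedly: 578 = 3·165 + 83, 165 = 1·83 + 82, 83 = 1·82 + 1, 82 = 82·1 + 0.
Back-substituting, 1 = 83 − 1·82 = 83 − (165 − 1·83) = −165 + 2·83 = −165 + 2·(578 − 3·165) = 2·578 − 7·165; that is, 165·(-7) + 578·2 = 1.
Multiplying through by 1556: x = (-7)·1556 = -10892, y = 2·1556 = 3112 is a solution.
Shifting by a multiple of (578, −165) keeps it a solution: x = -10892 + 19·578 = 90, y = 3112 − 19·165 = -23.
Check: 165·90 + 578·(-23) = 14850 − 13294 = 1556. ✓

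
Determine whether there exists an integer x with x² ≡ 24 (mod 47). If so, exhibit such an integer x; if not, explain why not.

x = 27

x = 27 works: 27² = 729, and 729 − 24 = 705 = 15·47.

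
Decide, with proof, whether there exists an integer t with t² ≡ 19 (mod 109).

No, no such integer exists.

Apply Euler's criterion with the prime 109: 19 is a quadratic residue iff 19^54 ≡ 1 (mod 109), and a non-residue iff it is ≡ −1.
Repeated squaring mod 109: 19^2 = 361 ≡ 34; 19^4 ≡ 34² = 1156 ≡ 66; 19^8 ≡ 66² = 4356 ≡ 105; 19^16 ≡ 105² = 11025 ≡ 16; 19^32 ≡ 16² = 256 ≡ 38.
Since 54 = 32 + 16 + 4 + 2, 19^54 ≡ 38 · 16 · 66 · 34; multiplying out mod 109: 38·16 = 608 ≡ 63, then 63·66 = 4158 ≡ 16, then 16·34 = 544 ≡ 108. Thus 19^54 ≡ 108 ≡ −1 (mod 109).
The value −1 means 19 is a non-residue modulo 109, so t² ≡ 19 (mod 109) is impossible.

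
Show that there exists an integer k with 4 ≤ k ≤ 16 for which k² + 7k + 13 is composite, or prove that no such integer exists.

k = 13

At k = 13: 13² + 7·13 + 13 = 273 = 3·91, which is composite.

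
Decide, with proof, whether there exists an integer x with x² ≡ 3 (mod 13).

x = 4 works: 4² = 16, and 16 − 3 = 13 = 1·13.

x = 4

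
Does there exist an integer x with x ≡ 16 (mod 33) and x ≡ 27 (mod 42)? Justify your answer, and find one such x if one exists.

There is no such integer.

gcd(33, 42) = 3. If x ≡ 16 (mod 33) and x ≡ 27 (mod 42), then x ≡ 16 (mod 3) and x ≡ 27 (mod 3).
These are incompatible: 16 − 27 = -11 is not divisible by 3.
Hence the system has no solution.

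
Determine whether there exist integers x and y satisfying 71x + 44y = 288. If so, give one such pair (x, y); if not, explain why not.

71 and 44 are coprime, so 71x + 44y ranges over all of ℤ.
Euclidean algorithm: 71 = 1·44 + 27, 44 = 1·27 + 17, 27 = 1·17 + 10, 17 = 1·10 + 7, 10 = 1·7 + 3, 7 = 2·3 + 1, 3 = 3·1 + 0.
Back-substituting, 1 = 7 − 2·3 = 7 − 2·(10 − 1·7) = −2·10 + 3·7 = −2·10 + 3·(17 − 1·10) = 3·17 − 5·10 = 3·17 − 5·(27 − 1·17) = −5·27 + 8·17 = −5·27 + 8·(44 − 1·27) = 8·44 − 13·27 = 8·44 − 13·(71 − 1·44) = −13·71 + 21·44; that is, 71·(-13) + 44·21 = 1.
Scaling by 288 gives the particular solution (x, y) = (-3744, 6048).
Shifting by a multiple of (44, −71) keeps it a solution: x = -3744 + 86·44 = 40, y = 6048 − 86·71 = -58.
Check: 71·40 + 44·(-58) = 2840 − 2552 = 288. ✓

x = 40, y = -58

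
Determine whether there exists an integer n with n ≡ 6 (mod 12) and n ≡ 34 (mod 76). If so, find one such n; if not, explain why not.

The moduli are not coprime: gcd(12, 76) = 4. Compatibility requires 4 ∣ (34 − 6) = 28, which holds, so solutions exist.
Write n = 6 + 12t. Then 12t ≡ 34 − 6 ≡ 28 (mod 76); dividing through by 4 gives 3t ≡ 7 (mod 19).
Note 3·13 = 39 ≡ 1 (mod 19) (as 39 − 1 = 2·19), so 3⁻¹ ≡ 13.
Multiplying by 13: t ≡ 13·7 = 91 ≡ 15 (mod 19).
Then n = 6 + 12·15 = 186.
Verify: 186 = 15·12 + 6 and 186 = 2·76 + 34. ✓

n = 186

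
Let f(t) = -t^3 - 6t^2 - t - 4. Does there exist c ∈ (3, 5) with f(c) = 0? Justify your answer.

f has no root in that interval.

The endpoint values f(3) = -88 and f(5) = -284 are both negative. Claim: f(t) < 0 for every t in (3, 5).
Substitute t = 3 + u, where 0 < u < 2 on the interval. Expanding, f(3 + u) = -u^3 - 15u^2 - 64u - 88.
The nonzero coefficients here are all negative, so for u > 0 every term is negative (or zero), and the constant term -88 is strictly negative.
So f is strictly negative on (3, 5); no root exists in the interval.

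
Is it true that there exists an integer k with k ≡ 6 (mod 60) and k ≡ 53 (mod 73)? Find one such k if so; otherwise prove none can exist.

k = 126

Since 60 and 73 share no common factor, CRT says the pair of congruences has a solution (unique mod 4380).
Any solution of the first congruence is k = 6 + 60t; substituting into the second, 60t ≡ 53 − 6 ≡ 47 (mod 73).
Note 60·28 = 1680 ≡ 1 (mod 73) (as 1680 − 1 = 23·73), so 60⁻¹ ≡ 28.
Therefore t ≡ 28·47 = 1316 ≡ 2 (mod 73).
With t = 2: k = 6 + 60·2 = 126.
Verify: 126 = 2·60 + 6 and 126 = 1·73 + 53. ✓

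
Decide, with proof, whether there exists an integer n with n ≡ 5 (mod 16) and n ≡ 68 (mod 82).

gcd(16, 82) = 2. If n ≡ 5 (mod 16) and n ≡ 68 (mod 82), then n ≡ 5 (mod 2) and n ≡ 68 (mod 2).
These are incompatible: 5 − 68 = -63 is not divisible by 2.
Hence the system has no solution.

There is no such integer.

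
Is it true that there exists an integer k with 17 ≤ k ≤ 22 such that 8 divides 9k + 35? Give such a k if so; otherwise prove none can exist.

For k = 17, 18, 19, 20 the values 188, 197, 206, 215 are not multiples of 8. At k = 21 we get 9·21 + 35 = 224, and 224 = 8·28.

k = 21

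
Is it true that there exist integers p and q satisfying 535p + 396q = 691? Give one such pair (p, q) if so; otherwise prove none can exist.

p = 193, q = -259

535 and 396 are coprime, so 535p + 396q ranges over all of ℤ.
Euclidean algorithm: 535 = 1·396 + 139, 396 = 2·139 + 118, 139 = 1·118 + 21, 118 = 5·21 + 13, 21 = 1·13 + 8, 13 = 1·8 + 5, 8 = 1·5 + 3, 5 = 1·3 + 2, 3 = 1·2 + 1, 2 = 2·1 + 0.
Unwinding: 1 = 3 − 1·2 = 3 − (5 − 1·3) = −5 + 2·3 = −5 + 2·(8 − 1·5) = 2·8 − 3·5 = 2·8 − 3·(13 − 1·8) = −3·13 + 5·8 = −3·13 + 5·(21 − 1·13) = 5·21 − 8·13 = 5·21 − 8·(118 − 5·21) = −8·118 + 45·21 = −8·118 + 45·(139 − 1·118) = 45·139 − 53·118 = 45·139 − 53·(396 − 2·139) = −53·396 + 151·139 = −53·396 + 151·(535 − 1·396) = 151·535 − 204·396, i.e. 535·151 + 396·(-204) = 1.
Times 691: 535·104341 + 396·(-140964) = 691, so (104341, -140964) solves it.
Shifting by a multiple of (396, −535) keeps it a solution: p = 104341 − 263·396 = 193, q = -140964 + 263·535 = -259.
Indeed 535·193 + 396·(-259) = 103255 − 102564 = 691.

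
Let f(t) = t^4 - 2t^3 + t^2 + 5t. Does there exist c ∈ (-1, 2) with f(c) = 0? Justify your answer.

f(-1) = -1 and f(2) = 14, which have opposite signs.
As a polynomial, f is continuous on every closed interval.
The Intermediate Value Theorem then guarantees some c ∈ (-1, 2) with f(c) = 0.

Yes, such a c exists.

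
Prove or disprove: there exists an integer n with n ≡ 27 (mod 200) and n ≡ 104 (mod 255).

Both moduli are multiples of 5 = gcd(200, 255), so any solution would satisfy n ≡ 27 and n ≡ 104 modulo 5 simultaneously.
These are incompatible: 27 − 104 = -77 is not divisible by 5.
Therefore no such n exists.

No such integer exists.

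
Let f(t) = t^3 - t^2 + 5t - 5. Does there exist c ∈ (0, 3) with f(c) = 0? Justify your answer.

f(0) = -5 and f(3) = 28, which have opposite signs.
Since f is a polynomial it is continuous on [0, 3].
By the Intermediate Value Theorem, f takes the value 0 somewhere in the open interval.

Yes, f has a root in the interval.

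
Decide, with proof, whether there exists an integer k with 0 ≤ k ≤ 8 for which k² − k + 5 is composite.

k = 6

At k = 6: 6² − 6 + 5 = 35 = 5·7, which is composite.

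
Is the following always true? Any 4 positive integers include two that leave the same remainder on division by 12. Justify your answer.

Take the 4 consecutive integers 18, 19, 20, 21: their residues mod 12 are all distinct because 4 ≤ 12.
Hence this collection has no pair with equal remainders mod 12, disproving the claim.

No; for instance {18, 19, 20, 21} is a counterexample.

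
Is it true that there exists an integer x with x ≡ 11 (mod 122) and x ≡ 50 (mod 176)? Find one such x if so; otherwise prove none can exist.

gcd(122, 176) = 2. If x ≡ 11 (mod 122) and x ≡ 50 (mod 176), then x ≡ 11 (mod 2) and x ≡ 50 (mod 2).
But 11 mod 2 = 1 while 50 mod 2 = 0, a contradiction.
So no integer satisfies both congruences.

No such integer exists.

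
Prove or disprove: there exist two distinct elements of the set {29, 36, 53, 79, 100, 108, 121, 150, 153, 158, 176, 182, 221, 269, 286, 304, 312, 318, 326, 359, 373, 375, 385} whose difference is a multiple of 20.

Both 29 and 269 leave remainder 9 on division by 20; their difference 240 = 12·20 is a multiple of 20.

29 and 269 are such a pair.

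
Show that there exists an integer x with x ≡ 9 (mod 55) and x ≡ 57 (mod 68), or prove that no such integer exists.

gcd(55, 68) = 1, so the Chinese Remainder Theorem guarantees exactly one residue class mod 3740 satisfying both.
Any solution of the first congruence is x = 9 + 55t; substituting into the second, 55t ≡ 57 − 9 ≡ 48 (mod 68).
Since 55·47 = 2585 = 38·68 + 1, the inverse of 55 mod 68 is 47.
Multiplying by 47: t ≡ 47·48 = 2256 ≡ 12 (mod 68).
With t = 12: x = 9 + 55·12 = 669.
Check: 669 mod 55 = 9, 669 mod 68 = 57. ✓

x = 669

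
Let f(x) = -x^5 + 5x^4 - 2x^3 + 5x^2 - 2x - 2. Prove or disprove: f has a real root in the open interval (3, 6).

f(3) = 145 and f(6) = -1562, which have opposite signs.
f is continuous everywhere (it is a polynomial), in particular on [3, 6].
By the Intermediate Value Theorem, f takes the value 0 somewhere in the open interval.

Such a root exists.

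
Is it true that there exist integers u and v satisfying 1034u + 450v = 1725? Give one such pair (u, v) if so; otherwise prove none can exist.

No such integers exist.

gcd(1034, 450) = 2, so every integer of the form 1034u + 450v is a multiple of 2.
However 1725 leaves remainder 1 on division by 2.
Therefore 1034u + 450v = 1725 has no solution in integers.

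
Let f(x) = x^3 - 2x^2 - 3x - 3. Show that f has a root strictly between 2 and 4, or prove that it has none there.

f(2) = -9 and f(4) = 17, which have opposite signs.
As a polynomial, f is continuous on every closed interval.
By the Intermediate Value Theorem f must vanish at some point of (2, 4).

Yes, f has a root in the interval.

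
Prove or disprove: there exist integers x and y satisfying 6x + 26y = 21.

Any value of 6x + 26y is a multiple of gcd(6, 26) = 2.
However 21 leaves remainder 1 on division by 2.
Therefore 6x + 26y = 21 has no solution in integers.

No such integers exist.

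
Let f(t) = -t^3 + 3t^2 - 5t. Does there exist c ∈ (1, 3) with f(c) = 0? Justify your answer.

No.

Evaluate at the endpoints: f(1) = -3, f(3) = -15 — same sign (negative).
The derivative f'(t) = -3t^2 + 6t - 5 is a quadratic with discriminant 6² − 4·(-3)·(-5) = -24 < 0; it never vanishes, so it is always negative (sign of the leading coefficient).
So f is strictly decreasing; between 1 and 3 its values lie between f(1) = -3 and f(3) = -15, all negative. Therefore f has no root in (1, 3).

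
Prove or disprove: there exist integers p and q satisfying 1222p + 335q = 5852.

Since gcd(1222, 335) = 1, every integer is an integer combination of 1222 and 335.
Run the Euclidean algorithm on 1222 and 335: 1222 = 3·335 + 217, 335 = 1·217 + 118, 217 = 1·118 + 99, 118 = 1·99 + 19, 99 = 5·19 + 4, 19 = 4·4 + 3, 4 = 1·3 + 1, 3 = 3·1 + 0.
Unwinding: 1 = 4 − 1·3 = 4 − (19 − 4·4) = −19 + 5·4 = −19 + 5·(99 − 5·19) = 5·99 − 26·19 = 5·99 − 26·(118 − 1·99) = −26·118 + 31·99 = −26·118 + 31·(217 − 1·118) = 31·217 − 57·118 = 31·217 − 57·(335 − 1·217) = −57·335 + 88·217 = −57·335 + 88·(1222 − 3·335) = 88·1222 − 321·335, i.e. 1222·88 + 335·(-321) = 1.
Scaling by 5852 gives the particular solution (p, q) = (514976, -1878492).
The general solution is p = 514976 + 335k, q = -1878492 − 1222k; taking k = -1537 gives the smaller pair p = 81, q = -278.
Indeed 1222·81 + 335·(-278) = 98982 − 93130 = 5852.

p = 81, q = -278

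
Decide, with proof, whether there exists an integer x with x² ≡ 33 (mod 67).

x = 10

x = 10 works: 10² = 100, and 100 − 33 = 67 = 1·67.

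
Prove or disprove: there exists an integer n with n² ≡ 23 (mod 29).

Take n = 9. Then 9² = 81 = 2·29 + 23, so 9² ≡ 23 (mod 29).

n = 9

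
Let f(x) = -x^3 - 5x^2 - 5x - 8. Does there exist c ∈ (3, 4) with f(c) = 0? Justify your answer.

f(3) = -95 and f(4) = -172, both negative, so a sign-change argument is unavailable; we show f keeps this sign on the whole interval.
Shift to the endpoint 3: with x = 3 + u (0 < u < 1), one computes f(3 + u) = -u^3 - 14u^2 - 62u - 95.
All 4 nonzero coefficients of this polynomial in u are negative; hence for u > 0 the value is a sum of negative terms (the constant -95 among them).
Therefore f(x) < 0 throughout (3, 4), and f has no zero there.

No such root exists.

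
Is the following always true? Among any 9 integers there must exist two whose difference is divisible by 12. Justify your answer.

Take the 9 consecutive integers 25, 26, …, 33: their residues mod 12 are all distinct because 9 ≤ 12.
No two share a residue, so no pair has difference divisible by 12; the claim fails for this set.

No, the set {25, 26, 27, 28, 29, 30, 31, 32, 33} is a counterexample.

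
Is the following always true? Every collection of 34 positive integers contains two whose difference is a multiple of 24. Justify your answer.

Each integer lies in one of the 24 residue classes modulo 24.
With 34 integers and only 24 classes, the pigeonhole principle forces two of them, say a and b, into the same class.
Their difference a − b is then a multiple of 24.

Yes, this is always true.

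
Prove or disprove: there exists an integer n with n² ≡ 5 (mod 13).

Since (13 − n)² ≡ n² (mod 13), it suffices to square n = 0, 1, …, 6: the residues are 0, 1, 4, 9, 3, 12, 10.
So the quadratic residues mod 13 are {0, 1, 3, 4, 9, 10, 12}, and 5 is not among them.
Hence no integer n has n² ≡ 5 (mod 13).

No, no such integer exists.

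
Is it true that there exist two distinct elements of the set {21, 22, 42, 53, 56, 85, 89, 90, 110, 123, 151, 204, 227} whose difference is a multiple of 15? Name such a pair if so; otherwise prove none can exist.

Reduce each element modulo 15: 21↦6, 22↦7, 42↦12, 53↦8, 56↦11, 85↦10, 89↦14, 90↦0, 110↦5, 123↦3, 151↦1, 204↦9, 227↦2.
All 13 residues are distinct, so no two elements differ by a multiple of 15.

No, no such pair exists.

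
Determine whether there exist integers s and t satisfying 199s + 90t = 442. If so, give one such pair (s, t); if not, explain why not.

Since gcd(199, 90) = 1, every integer is an integer combination of 199 and 90.
Dividing repeatedly: 199 = 2·90 + 19, 90 = 4·19 + 14, 19 = 1·14 + 5, 14 = 2·5 + 4, 5 = 1·4 + 1, 4 = 4·1 + 0.
Unwinding: 1 = 5 − 1·4 = 5 − (14 − 2·5) = −14 + 3·5 = −14 + 3·(19 − 1·14) = 3·19 − 4·14 = 3·19 − 4·(90 − 4·19) = −4·90 + 19·19 = −4·90 + 19·(199 − 2·90) = 19·199 − 42·90, i.e. 199·19 + 90·(-42) = 1.
Times 442: 199·8398 + 90·(-18564) = 442, so (8398, -18564) solves it.
Shifting by a multiple of (90, −199) keeps it a solution: s = 8398 − 93·90 = 28, t = -18564 + 93·199 = -57.
Check: 199·28 + 90·(-57) = 5572 − 5130 = 442. ✓

s = 28, t = -57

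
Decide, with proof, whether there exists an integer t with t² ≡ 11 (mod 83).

t = 54 works: 54² = 2916, and 2916 − 11 = 2905 = 35·83.

t = 54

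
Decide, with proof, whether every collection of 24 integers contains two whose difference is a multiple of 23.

Yes.

Partition the integers by their residue mod 23; there are 23 classes.
Since 24 > 23, two of the 24 integers must share a residue class by the pigeonhole principle; call them a and b.
Equal remainders mean a − b ≡ 0 (mod 23), so 23 divides their difference.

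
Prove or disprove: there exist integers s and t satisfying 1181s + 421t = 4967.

s = 191, t = -524

Since gcd(1181, 421) = 1, every integer is an integer combination of 1181 and 421.
Dividing repeatedly: 1181 = 2·421 + 339, 421 = 1·339 + 82, 339 = 4·82 + 11, 82 = 7·11 + 5, 11 = 2·5 + 1, 5 = 5·1 + 0.
Working back up the chain: 1 = 11 − 2·5 = 11 − 2·(82 − 7·11) = −2·82 + 15·11 = −2·82 + 15·(339 − 4·82) = 15·339 − 62·82 = 15·339 − 62·(421 − 1·339) = −62·421 + 77·339 = −62·421 + 77·(1181 − 2·421) = 77·1181 − 216·421. So 1181·77 + 421·(-216) = 1.
Scaling by 4967 gives the particular solution (s, t) = (382459, -1072872).
Subtracting 908·421 from s and adding 908·1181 to t gives the tidier solution (191, -524).
Check: 1181·191 + 421·(-524) = 225571 − 220604 = 4967. ✓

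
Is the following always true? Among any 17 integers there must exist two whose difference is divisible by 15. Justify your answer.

True.

Each integer lies in one of the 15 residue classes modulo 15.
Since 17 > 15, two of the 17 integers must share a residue class by the pigeonhole principle; call them a and b.
Their difference a − b is then a multiple of 15.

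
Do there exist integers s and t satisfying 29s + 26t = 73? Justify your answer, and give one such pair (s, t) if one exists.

s = 7, t = -5

Since gcd(29, 26) = 1, every integer is an integer combination of 29 and 26.
Run the Euclidean algorithm on 29 and 26: 29 = 1·26 + 3, 26 = 8·3 + 2, 3 = 1·2 + 1, 2 = 2·1 + 0.
Back-substituting, 1 = 3 − 1·2 = 3 − (26 − 8·3) = −26 + 9·3 = −26 + 9·(29 − 1·26) = 9·29 − 10·26; that is, 29·9 + 26·(-10) = 1.
Scaling by 73 gives the particular solution (s, t) = (657, -730).
The general solution is s = 657 + 26k, t = -730 − 29k; taking k = -25 gives the smaller pair s = 7, t = -5.
Check: 29·7 + 26·(-5) = 203 − 130 = 73. ✓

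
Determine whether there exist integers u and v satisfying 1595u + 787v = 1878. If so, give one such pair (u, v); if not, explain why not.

Since gcd(1595, 787) = 1, every integer is an integer combination of 1595 and 787.
Euclidean algorithm: 1595 = 2·787 + 21, 787 = 37·21 + 10, 21 = 2·10 + 1, 10 = 10·1 + 0.
Back-substituting, 1 = 21 − 2·10 = 21 − 2·(787 − 37·21) = −2·787 + 75·21 = −2·787 + 75·(1595 − 2·787) = 75·1595 − 152·787; that is, 1595·75 + 787·(-152) = 1.
Multiplying through by 1878: u = 75·1878 = 140850, v = (-152)·1878 = -285456 is a solution.
The general solution is u = 140850 + 787k, v = -285456 − 1595k; taking k = -178 gives the smaller pair u = 764, v = -1546.
Indeed 1595·764 + 787·(-1546) = 1218580 − 1216702 = 1878.

u = 764, v = -1546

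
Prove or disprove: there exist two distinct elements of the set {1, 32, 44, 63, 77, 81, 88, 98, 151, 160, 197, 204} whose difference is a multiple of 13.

There is no such pair.

Two integers differ by a multiple of 13 exactly when they have the same residue mod 13. The residues are 1↦1, 32↦6, 44↦5, 63↦11, 77↦12, 81↦3, 88↦10, 98↦7, 151↦8, 160↦4, 197↦2, 204↦9.
All 12 residues are distinct, so no two elements differ by a multiple of 13.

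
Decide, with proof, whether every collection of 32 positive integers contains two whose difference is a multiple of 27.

Yes, this is always true.

Partition the integers by their residue mod 27; there are 27 classes.
Placing 32 integers into 27 classes, some class receives at least two — say a and b.
Then a ≡ b (mod 27), i.e. 27 ∣ (a − b).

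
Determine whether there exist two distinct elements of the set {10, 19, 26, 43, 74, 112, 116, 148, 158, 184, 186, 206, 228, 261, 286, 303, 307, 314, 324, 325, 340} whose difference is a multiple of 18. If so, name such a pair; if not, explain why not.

Yes: 19 and 307.

Reduce each element mod 18: 10↦10, 19↦1, 26↦8, 43↦7, 74↦2, 112↦4, 116↦8, 148↦4, 158↦14, 184↦4, 186↦6, 206↦8, 228↦12, 261↦9, 286↦16, 303↦15, 307↦1, 314↦8, 324↦0, 325↦1, 340↦16. The residue 1 repeats (at 19 and 307), and 307 − 19 = 288 = 16·18.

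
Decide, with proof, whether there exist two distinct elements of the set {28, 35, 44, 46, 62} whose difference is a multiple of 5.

Reduce each element modulo 5: 28↦3, 35↦0, 44↦4, 46↦1, 62↦2.
These 5 residues are pairwise different, hence no difference of two elements is divisible by 5.

No, no such pair exists.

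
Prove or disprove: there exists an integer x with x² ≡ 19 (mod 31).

x = 22

Take x = 22. Then 22² = 484 = 15·31 + 19, so 22² ≡ 19 (mod 31).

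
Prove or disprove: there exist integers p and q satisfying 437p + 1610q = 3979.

Every value of 437p + 1610q is a multiple of gcd(437, 1610) = 23; since 23 ∣ 3979, solutions exist.
Dividing through by 23 reduces the equation to 19p + 70q = 173.
Dividing repeatedly: 70 = 3·19 + 13, 19 = 1·13 + 6, 13 = 2·6 + 1, 6 = 6·1 + 0.
Working back up the chain: 1 = 13 − 2·6 = 13 − 2·(19 − 1·13) = −2·19 + 3·13 = −2·19 + 3·(70 − 3·19) = 3·70 − 11·19. So 19·(-11) + 70·3 = 1.
Scaling by 173 gives the particular solution (p, q) = (-1903, 519).
Shifting by a multiple of (70, −19) keeps it a solution: p = -1903 + 28·70 = 57, q = 519 − 28·19 = -13.
Check: 437·57 + 1610·(-13) = 24909 − 20930 = 3979. ✓

p = 57, q = -13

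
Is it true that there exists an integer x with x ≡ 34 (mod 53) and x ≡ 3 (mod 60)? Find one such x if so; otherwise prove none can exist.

gcd(53, 60) = 1, so the Chinese Remainder Theorem guarantees exactly one residue class mod 3180 satisfying both.
Write x = 34 + 53t and require 34 + 53t ≡ 3 (mod 60), i.e. 53t ≡ 29 (mod 60).
Invert 53 mod 60 by the Euclidean algorithm: 60 = 1·53 + 7, 53 = 7·7 + 4, 7 = 1·4 + 3, 4 = 1·3 + 1, 3 = 3·1 + 0; back-substituting, 1 = 4 − 1·3 = 4 − (7 − 1·4) = −7 + 2·4 = −7 + 2·(53 − 7·7) = 2·53 − 15·7 = 2·53 − 15·(60 − 1·53) = −15·60 + 17·53. Hence 53·17 ≡ 1, so 53⁻¹ ≡ 17 (mod 60).
Multiplying by 17: t ≡ 17·29 = 493 ≡ 13 (mod 60).
Taking t = 13 gives x = 34 + 53·13 = 723.
Check: 723 mod 53 = 34, 723 mod 60 = 3. ✓

x = 723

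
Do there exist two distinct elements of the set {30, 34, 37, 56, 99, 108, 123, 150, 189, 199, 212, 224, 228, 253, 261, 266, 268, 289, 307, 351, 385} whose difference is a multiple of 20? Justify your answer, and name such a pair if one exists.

30 and 150 are such a pair.

30 mod 20 = 10 and 150 mod 20 = 10, so 150 − 30 = 120 = 6·20.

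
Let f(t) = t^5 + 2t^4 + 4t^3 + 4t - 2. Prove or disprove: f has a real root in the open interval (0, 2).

Yes, f has a root in the interval.

f(0) = -2 and f(2) = 102, which have opposite signs.
f is continuous everywhere (it is a polynomial), in particular on [0, 2].
By the Intermediate Value Theorem, f takes the value 0 somewhere in the open interval.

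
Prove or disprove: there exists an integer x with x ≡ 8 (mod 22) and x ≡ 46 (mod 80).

x = 206

gcd(22, 80) = 2. A simultaneous solution exists iff 8 ≡ 46 (mod 2); here 8 mod 2 = 0 = 46 mod 2, so it does.
Write x = 8 + 22t. Then 22t ≡ 46 − 8 ≡ 38 (mod 80); dividing through by 2 gives 11t ≡ 19 (mod 40).
Since 11·11 = 121 = 3·40 + 1, the inverse of 11 mod 40 is 11.
Therefore t ≡ 11·19 = 209 ≡ 9 (mod 40).
Then x = 8 + 22·9 = 206.
Check: 206 mod 22 = 8, 206 mod 80 = 46. ✓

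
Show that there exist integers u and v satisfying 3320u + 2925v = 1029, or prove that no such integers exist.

No such integers exist.

gcd(3320, 2925) = 5, so every integer of the form 3320u + 2925v is a multiple of 5.
But 1029 is not a multiple of 5 (it leaves remainder 4).
So the equation is unsolvable over ℤ.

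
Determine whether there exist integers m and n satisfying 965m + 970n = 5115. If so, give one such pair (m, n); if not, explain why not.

gcd(965, 970) = 5, and 5 divides 5115, so integer solutions exist.
Dividing through by 5 reduces the equation to 193m + 194n = 1023.
Run the Euclidean algorithm on 194 and 193: 194 = 1·193 + 1, 193 = 193·1 + 0.
Back-substituting, 1 = 194 − 1·193; that is, 193·(-1) + 194·1 = 1.
Times 1023: 193·(-1023) + 194·1023 = 1023, so (-1023, 1023) solves it.
Shifting by a multiple of (194, −193) keeps it a solution: m = -1023 + 6·194 = 141, n = 1023 − 6·193 = -135.
Indeed 965·141 + 970·(-135) = 136065 − 130950 = 5115.

m = 141, n = -135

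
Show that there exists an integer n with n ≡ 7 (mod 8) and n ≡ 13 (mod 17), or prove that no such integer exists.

The moduli 8 and 17 are coprime, so by the Chinese Remainder Theorem a unique solution modulo 136 exists.
Any solution of the first congruence is n = 7 + 8t; substituting into the second, 8t ≡ 13 − 7 ≡ 6 (mod 17).
Since 8·15 = 120 = 7·17 + 1, the inverse of 8 mod 17 is 15.
Multiplying by 15: t ≡ 15·6 = 90 ≡ 5 (mod 17).
With t = 5: n = 7 + 8·5 = 47.
Verify: 47 = 5·8 + 7 and 47 = 2·17 + 13. ✓

n = 47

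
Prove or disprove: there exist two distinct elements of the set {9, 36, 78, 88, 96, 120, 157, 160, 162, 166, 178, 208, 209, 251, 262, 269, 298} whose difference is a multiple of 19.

No, no such pair exists.

Reduce each element modulo 19: 9↦9, 36↦17, 78↦2, 88↦12, 96↦1, 120↦6, 157↦5, 160↦8, 162↦10, 166↦14, 178↦7, 208↦18, 209↦0, 251↦4, 262↦15, 269↦3, 298↦13.
These 17 residues are pairwise different, hence no difference of two elements is divisible by 19.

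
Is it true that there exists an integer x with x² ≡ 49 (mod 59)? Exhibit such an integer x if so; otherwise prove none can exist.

x = 52

x = 52 works: 52² = 2704, and 2704 − 49 = 2655 = 45·59.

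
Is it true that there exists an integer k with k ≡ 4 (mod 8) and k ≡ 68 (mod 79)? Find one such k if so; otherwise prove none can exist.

The moduli 8 and 79 are coprime, so by the Chinese Remainder Theorem a unique solution modulo 632 exists.
Write k = 4 + 8t and require 4 + 8t ≡ 68 (mod 79), i.e. 8t ≡ 64 (mod 79).
Invert 8 mod 79 by the Euclidean algorithm: 79 = 9·8 + 7, 8 = 1·7 + 1, 7 = 7·1 + 0; back-substituting, 1 = 8 − 1·7 = 8 − (79 − 9·8) = −79 + 10·8. Hence 8·10 ≡ 1, so 8⁻¹ ≡ 10 (mod 79).
Multiplying by 10: t ≡ 10·64 = 640 ≡ 8 (mod 79).
With t = 8: k = 4 + 8·8 = 68.
Indeed 68 ≡ 4 (mod 8) and 68 ≡ 68 (mod 79).

k = 68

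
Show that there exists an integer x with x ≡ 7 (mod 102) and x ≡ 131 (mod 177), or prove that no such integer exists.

No, no such integer exists.

Both moduli are multiples of 3 = gcd(102, 177), so any solution would satisfy x ≡ 7 and x ≡ 131 modulo 3 simultaneously.
These are incompatible: 7 − 131 = -124 is not divisible by 3.
Hence the system has no solution.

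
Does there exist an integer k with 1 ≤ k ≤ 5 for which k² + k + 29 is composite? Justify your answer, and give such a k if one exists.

k = 4

At k = 4: 4² + 4 + 29 = 49 = 7·7, which is composite.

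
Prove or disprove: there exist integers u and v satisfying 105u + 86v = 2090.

105 and 86 are coprime, so 105u + 86v ranges over all of ℤ.
Euclidean algorithm: 105 = 1·86 + 19, 86 = 4·19 + 10, 19 = 1·10 + 9, 10 = 1·9 + 1, 9 = 9·1 + 0.
Working back up the chain: 1 = 10 − 1·9 = 10 − (19 − 1·10) = −19 + 2·10 = −19 + 2·(86 − 4·19) = 2·86 − 9·19 = 2·86 − 9·(105 − 1·86) = −9·105 + 11·86. So 105·(-9) + 86·11 = 1.
Times 2090: 105·(-18810) + 86·22990 = 2090, so (-18810, 22990) solves it.
Shifting by a multiple of (86, −105) keeps it a solution: u = -18810 + 219·86 = 24, v = 22990 − 219·105 = -5.
Indeed 105·24 + 86·(-5) = 2520 − 430 = 2090.

u = 24, v = -5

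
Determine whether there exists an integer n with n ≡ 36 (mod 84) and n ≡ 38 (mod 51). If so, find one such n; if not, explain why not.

There is no such integer.

gcd(84, 51) = 3. If n ≡ 36 (mod 84) and n ≡ 38 (mod 51), then n ≡ 36 (mod 3) and n ≡ 38 (mod 3).
However 36 ≡ 0 and 38 ≡ 2 (mod 3), and 0 ≠ 2.
Therefore no such n exists.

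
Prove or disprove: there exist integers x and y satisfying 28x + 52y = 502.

Any value of 28x + 52y is a multiple of gcd(28, 52) = 4.
But 502 = 4·125 + 2, so 4 ∤ 502.
Hence no integers x, y satisfy the equation.

No such integers exist.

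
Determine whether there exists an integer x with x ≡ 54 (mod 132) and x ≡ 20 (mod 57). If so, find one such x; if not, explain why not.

gcd(132, 57) = 3. If x ≡ 54 (mod 132) and x ≡ 20 (mod 57), then x ≡ 54 (mod 3) and x ≡ 20 (mod 3).
However 54 ≡ 0 and 20 ≡ 2 (mod 3), and 0 ≠ 2.
Hence the system has no solution.

No, no such integer exists.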